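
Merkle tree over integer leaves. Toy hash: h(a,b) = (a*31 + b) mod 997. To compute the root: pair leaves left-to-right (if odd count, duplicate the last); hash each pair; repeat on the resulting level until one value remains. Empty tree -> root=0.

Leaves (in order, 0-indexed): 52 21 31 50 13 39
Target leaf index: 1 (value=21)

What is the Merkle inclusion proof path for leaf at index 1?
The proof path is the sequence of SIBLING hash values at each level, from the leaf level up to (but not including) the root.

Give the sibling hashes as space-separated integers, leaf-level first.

Answer: 52 14 186

Derivation:
L0 (leaves): [52, 21, 31, 50, 13, 39], target index=1
L1: h(52,21)=(52*31+21)%997=636 [pair 0] h(31,50)=(31*31+50)%997=14 [pair 1] h(13,39)=(13*31+39)%997=442 [pair 2] -> [636, 14, 442]
  Sibling for proof at L0: 52
L2: h(636,14)=(636*31+14)%997=787 [pair 0] h(442,442)=(442*31+442)%997=186 [pair 1] -> [787, 186]
  Sibling for proof at L1: 14
L3: h(787,186)=(787*31+186)%997=655 [pair 0] -> [655]
  Sibling for proof at L2: 186
Root: 655
Proof path (sibling hashes from leaf to root): [52, 14, 186]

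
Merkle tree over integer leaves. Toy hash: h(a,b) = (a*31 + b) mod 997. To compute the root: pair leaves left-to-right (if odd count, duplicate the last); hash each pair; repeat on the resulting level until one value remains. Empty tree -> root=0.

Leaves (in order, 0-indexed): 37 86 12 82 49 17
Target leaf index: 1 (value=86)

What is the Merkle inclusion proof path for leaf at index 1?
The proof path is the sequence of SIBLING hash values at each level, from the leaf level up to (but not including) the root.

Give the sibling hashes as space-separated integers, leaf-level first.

Answer: 37 454 299

Derivation:
L0 (leaves): [37, 86, 12, 82, 49, 17], target index=1
L1: h(37,86)=(37*31+86)%997=236 [pair 0] h(12,82)=(12*31+82)%997=454 [pair 1] h(49,17)=(49*31+17)%997=539 [pair 2] -> [236, 454, 539]
  Sibling for proof at L0: 37
L2: h(236,454)=(236*31+454)%997=791 [pair 0] h(539,539)=(539*31+539)%997=299 [pair 1] -> [791, 299]
  Sibling for proof at L1: 454
L3: h(791,299)=(791*31+299)%997=892 [pair 0] -> [892]
  Sibling for proof at L2: 299
Root: 892
Proof path (sibling hashes from leaf to root): [37, 454, 299]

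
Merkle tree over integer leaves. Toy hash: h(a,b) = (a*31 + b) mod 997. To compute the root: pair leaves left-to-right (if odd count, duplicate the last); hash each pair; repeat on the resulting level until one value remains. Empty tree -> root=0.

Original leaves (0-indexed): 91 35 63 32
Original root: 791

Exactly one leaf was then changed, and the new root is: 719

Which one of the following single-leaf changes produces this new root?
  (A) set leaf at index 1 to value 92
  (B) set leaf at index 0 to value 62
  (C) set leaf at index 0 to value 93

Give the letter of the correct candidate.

Answer: C

Derivation:
Original leaves: [91, 35, 63, 32]
Target new root: 719
Try each candidate change and compute the resulting root:
Candidate A: set leaf[1] = 92 -> leaves = [91, 92, 63, 32]
  L0: [91, 92, 63, 32]
  L1: h(91,92)=(91*31+92)%997=919 h(63,32)=(63*31+32)%997=988 -> [919, 988]
  L2: h(919,988)=(919*31+988)%997=564 -> [564]
  root = 564 != target 719
Candidate B: set leaf[0] = 62 -> leaves = [62, 35, 63, 32]
  L0: [62, 35, 63, 32]
  L1: h(62,35)=(62*31+35)%997=960 h(63,32)=(63*31+32)%997=988 -> [960, 988]
  L2: h(960,988)=(960*31+988)%997=838 -> [838]
  root = 838 != target 719
Candidate C: set leaf[0] = 93 -> leaves = [93, 35, 63, 32]
  L0: [93, 35, 63, 32]
  L1: h(93,35)=(93*31+35)%997=924 h(63,32)=(63*31+32)%997=988 -> [924, 988]
  L2: h(924,988)=(924*31+988)%997=719 -> [719]
  root = 719 == target 719  ** MATCH **
Candidate C produces the target root.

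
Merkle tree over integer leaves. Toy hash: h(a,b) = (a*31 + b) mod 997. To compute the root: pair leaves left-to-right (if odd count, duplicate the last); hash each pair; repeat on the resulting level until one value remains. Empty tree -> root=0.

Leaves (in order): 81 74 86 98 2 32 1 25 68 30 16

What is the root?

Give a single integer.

Answer: 712

Derivation:
L0: [81, 74, 86, 98, 2, 32, 1, 25, 68, 30, 16]
L1: h(81,74)=(81*31+74)%997=591 h(86,98)=(86*31+98)%997=770 h(2,32)=(2*31+32)%997=94 h(1,25)=(1*31+25)%997=56 h(68,30)=(68*31+30)%997=144 h(16,16)=(16*31+16)%997=512 -> [591, 770, 94, 56, 144, 512]
L2: h(591,770)=(591*31+770)%997=148 h(94,56)=(94*31+56)%997=976 h(144,512)=(144*31+512)%997=988 -> [148, 976, 988]
L3: h(148,976)=(148*31+976)%997=579 h(988,988)=(988*31+988)%997=709 -> [579, 709]
L4: h(579,709)=(579*31+709)%997=712 -> [712]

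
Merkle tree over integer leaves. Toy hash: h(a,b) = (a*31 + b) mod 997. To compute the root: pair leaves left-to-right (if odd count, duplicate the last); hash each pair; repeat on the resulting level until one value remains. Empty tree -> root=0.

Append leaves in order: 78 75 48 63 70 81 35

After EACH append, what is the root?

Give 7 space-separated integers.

After append 78 (leaves=[78]):
  L0: [78]
  root=78
After append 75 (leaves=[78, 75]):
  L0: [78, 75]
  L1: h(78,75)=(78*31+75)%997=499 -> [499]
  root=499
After append 48 (leaves=[78, 75, 48]):
  L0: [78, 75, 48]
  L1: h(78,75)=(78*31+75)%997=499 h(48,48)=(48*31+48)%997=539 -> [499, 539]
  L2: h(499,539)=(499*31+539)%997=56 -> [56]
  root=56
After append 63 (leaves=[78, 75, 48, 63]):
  L0: [78, 75, 48, 63]
  L1: h(78,75)=(78*31+75)%997=499 h(48,63)=(48*31+63)%997=554 -> [499, 554]
  L2: h(499,554)=(499*31+554)%997=71 -> [71]
  root=71
After append 70 (leaves=[78, 75, 48, 63, 70]):
  L0: [78, 75, 48, 63, 70]
  L1: h(78,75)=(78*31+75)%997=499 h(48,63)=(48*31+63)%997=554 h(70,70)=(70*31+70)%997=246 -> [499, 554, 246]
  L2: h(499,554)=(499*31+554)%997=71 h(246,246)=(246*31+246)%997=893 -> [71, 893]
  L3: h(71,893)=(71*31+893)%997=103 -> [103]
  root=103
After append 81 (leaves=[78, 75, 48, 63, 70, 81]):
  L0: [78, 75, 48, 63, 70, 81]
  L1: h(78,75)=(78*31+75)%997=499 h(48,63)=(48*31+63)%997=554 h(70,81)=(70*31+81)%997=257 -> [499, 554, 257]
  L2: h(499,554)=(499*31+554)%997=71 h(257,257)=(257*31+257)%997=248 -> [71, 248]
  L3: h(71,248)=(71*31+248)%997=455 -> [455]
  root=455
After append 35 (leaves=[78, 75, 48, 63, 70, 81, 35]):
  L0: [78, 75, 48, 63, 70, 81, 35]
  L1: h(78,75)=(78*31+75)%997=499 h(48,63)=(48*31+63)%997=554 h(70,81)=(70*31+81)%997=257 h(35,35)=(35*31+35)%997=123 -> [499, 554, 257, 123]
  L2: h(499,554)=(499*31+554)%997=71 h(257,123)=(257*31+123)%997=114 -> [71, 114]
  L3: h(71,114)=(71*31+114)%997=321 -> [321]
  root=321

Answer: 78 499 56 71 103 455 321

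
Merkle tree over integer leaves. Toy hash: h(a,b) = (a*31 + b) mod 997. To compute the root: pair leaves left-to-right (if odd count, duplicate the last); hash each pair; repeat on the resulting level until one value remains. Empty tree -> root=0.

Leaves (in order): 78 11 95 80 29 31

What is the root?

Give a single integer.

L0: [78, 11, 95, 80, 29, 31]
L1: h(78,11)=(78*31+11)%997=435 h(95,80)=(95*31+80)%997=34 h(29,31)=(29*31+31)%997=930 -> [435, 34, 930]
L2: h(435,34)=(435*31+34)%997=558 h(930,930)=(930*31+930)%997=847 -> [558, 847]
L3: h(558,847)=(558*31+847)%997=199 -> [199]

Answer: 199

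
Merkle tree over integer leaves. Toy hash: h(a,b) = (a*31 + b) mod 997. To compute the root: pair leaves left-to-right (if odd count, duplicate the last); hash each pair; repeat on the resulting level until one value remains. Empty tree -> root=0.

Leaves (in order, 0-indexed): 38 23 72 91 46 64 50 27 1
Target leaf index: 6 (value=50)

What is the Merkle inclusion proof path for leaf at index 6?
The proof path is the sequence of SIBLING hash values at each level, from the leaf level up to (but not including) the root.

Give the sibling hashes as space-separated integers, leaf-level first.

L0 (leaves): [38, 23, 72, 91, 46, 64, 50, 27, 1], target index=6
L1: h(38,23)=(38*31+23)%997=204 [pair 0] h(72,91)=(72*31+91)%997=329 [pair 1] h(46,64)=(46*31+64)%997=493 [pair 2] h(50,27)=(50*31+27)%997=580 [pair 3] h(1,1)=(1*31+1)%997=32 [pair 4] -> [204, 329, 493, 580, 32]
  Sibling for proof at L0: 27
L2: h(204,329)=(204*31+329)%997=671 [pair 0] h(493,580)=(493*31+580)%997=908 [pair 1] h(32,32)=(32*31+32)%997=27 [pair 2] -> [671, 908, 27]
  Sibling for proof at L1: 493
L3: h(671,908)=(671*31+908)%997=772 [pair 0] h(27,27)=(27*31+27)%997=864 [pair 1] -> [772, 864]
  Sibling for proof at L2: 671
L4: h(772,864)=(772*31+864)%997=868 [pair 0] -> [868]
  Sibling for proof at L3: 864
Root: 868
Proof path (sibling hashes from leaf to root): [27, 493, 671, 864]

Answer: 27 493 671 864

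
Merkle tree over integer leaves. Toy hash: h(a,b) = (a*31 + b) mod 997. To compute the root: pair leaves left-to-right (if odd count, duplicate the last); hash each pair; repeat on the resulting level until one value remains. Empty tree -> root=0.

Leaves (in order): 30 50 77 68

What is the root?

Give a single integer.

L0: [30, 50, 77, 68]
L1: h(30,50)=(30*31+50)%997=980 h(77,68)=(77*31+68)%997=461 -> [980, 461]
L2: h(980,461)=(980*31+461)%997=931 -> [931]

Answer: 931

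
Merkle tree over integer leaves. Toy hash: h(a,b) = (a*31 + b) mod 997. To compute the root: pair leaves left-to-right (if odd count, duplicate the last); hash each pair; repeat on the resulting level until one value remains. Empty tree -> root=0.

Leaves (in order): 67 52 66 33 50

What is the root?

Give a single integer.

Answer: 122

Derivation:
L0: [67, 52, 66, 33, 50]
L1: h(67,52)=(67*31+52)%997=135 h(66,33)=(66*31+33)%997=85 h(50,50)=(50*31+50)%997=603 -> [135, 85, 603]
L2: h(135,85)=(135*31+85)%997=282 h(603,603)=(603*31+603)%997=353 -> [282, 353]
L3: h(282,353)=(282*31+353)%997=122 -> [122]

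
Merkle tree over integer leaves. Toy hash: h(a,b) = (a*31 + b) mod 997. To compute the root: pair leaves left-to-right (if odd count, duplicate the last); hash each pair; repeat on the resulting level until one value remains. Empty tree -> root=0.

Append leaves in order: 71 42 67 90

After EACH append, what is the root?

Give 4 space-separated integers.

Answer: 71 249 890 913

Derivation:
After append 71 (leaves=[71]):
  L0: [71]
  root=71
After append 42 (leaves=[71, 42]):
  L0: [71, 42]
  L1: h(71,42)=(71*31+42)%997=249 -> [249]
  root=249
After append 67 (leaves=[71, 42, 67]):
  L0: [71, 42, 67]
  L1: h(71,42)=(71*31+42)%997=249 h(67,67)=(67*31+67)%997=150 -> [249, 150]
  L2: h(249,150)=(249*31+150)%997=890 -> [890]
  root=890
After append 90 (leaves=[71, 42, 67, 90]):
  L0: [71, 42, 67, 90]
  L1: h(71,42)=(71*31+42)%997=249 h(67,90)=(67*31+90)%997=173 -> [249, 173]
  L2: h(249,173)=(249*31+173)%997=913 -> [913]
  root=913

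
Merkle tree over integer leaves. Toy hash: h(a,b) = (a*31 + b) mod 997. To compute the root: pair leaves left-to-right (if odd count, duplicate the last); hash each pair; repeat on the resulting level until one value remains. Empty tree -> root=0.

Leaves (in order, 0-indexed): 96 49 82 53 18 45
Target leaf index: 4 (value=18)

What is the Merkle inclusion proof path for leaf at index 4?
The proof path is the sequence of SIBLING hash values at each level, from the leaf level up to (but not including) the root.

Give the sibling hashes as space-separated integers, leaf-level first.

L0 (leaves): [96, 49, 82, 53, 18, 45], target index=4
L1: h(96,49)=(96*31+49)%997=34 [pair 0] h(82,53)=(82*31+53)%997=601 [pair 1] h(18,45)=(18*31+45)%997=603 [pair 2] -> [34, 601, 603]
  Sibling for proof at L0: 45
L2: h(34,601)=(34*31+601)%997=658 [pair 0] h(603,603)=(603*31+603)%997=353 [pair 1] -> [658, 353]
  Sibling for proof at L1: 603
L3: h(658,353)=(658*31+353)%997=811 [pair 0] -> [811]
  Sibling for proof at L2: 658
Root: 811
Proof path (sibling hashes from leaf to root): [45, 603, 658]

Answer: 45 603 658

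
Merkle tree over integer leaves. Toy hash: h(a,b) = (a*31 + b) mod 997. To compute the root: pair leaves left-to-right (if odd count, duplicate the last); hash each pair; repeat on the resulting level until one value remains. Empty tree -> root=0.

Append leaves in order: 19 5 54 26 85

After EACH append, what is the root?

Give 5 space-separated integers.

Answer: 19 594 202 174 710

Derivation:
After append 19 (leaves=[19]):
  L0: [19]
  root=19
After append 5 (leaves=[19, 5]):
  L0: [19, 5]
  L1: h(19,5)=(19*31+5)%997=594 -> [594]
  root=594
After append 54 (leaves=[19, 5, 54]):
  L0: [19, 5, 54]
  L1: h(19,5)=(19*31+5)%997=594 h(54,54)=(54*31+54)%997=731 -> [594, 731]
  L2: h(594,731)=(594*31+731)%997=202 -> [202]
  root=202
After append 26 (leaves=[19, 5, 54, 26]):
  L0: [19, 5, 54, 26]
  L1: h(19,5)=(19*31+5)%997=594 h(54,26)=(54*31+26)%997=703 -> [594, 703]
  L2: h(594,703)=(594*31+703)%997=174 -> [174]
  root=174
After append 85 (leaves=[19, 5, 54, 26, 85]):
  L0: [19, 5, 54, 26, 85]
  L1: h(19,5)=(19*31+5)%997=594 h(54,26)=(54*31+26)%997=703 h(85,85)=(85*31+85)%997=726 -> [594, 703, 726]
  L2: h(594,703)=(594*31+703)%997=174 h(726,726)=(726*31+726)%997=301 -> [174, 301]
  L3: h(174,301)=(174*31+301)%997=710 -> [710]
  root=710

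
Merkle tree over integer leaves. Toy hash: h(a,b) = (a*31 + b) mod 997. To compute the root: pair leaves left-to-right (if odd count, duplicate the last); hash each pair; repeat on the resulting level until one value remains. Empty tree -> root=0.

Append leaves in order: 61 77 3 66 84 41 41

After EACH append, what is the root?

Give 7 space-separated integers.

Answer: 61 971 287 350 157 775 439

Derivation:
After append 61 (leaves=[61]):
  L0: [61]
  root=61
After append 77 (leaves=[61, 77]):
  L0: [61, 77]
  L1: h(61,77)=(61*31+77)%997=971 -> [971]
  root=971
After append 3 (leaves=[61, 77, 3]):
  L0: [61, 77, 3]
  L1: h(61,77)=(61*31+77)%997=971 h(3,3)=(3*31+3)%997=96 -> [971, 96]
  L2: h(971,96)=(971*31+96)%997=287 -> [287]
  root=287
After append 66 (leaves=[61, 77, 3, 66]):
  L0: [61, 77, 3, 66]
  L1: h(61,77)=(61*31+77)%997=971 h(3,66)=(3*31+66)%997=159 -> [971, 159]
  L2: h(971,159)=(971*31+159)%997=350 -> [350]
  root=350
After append 84 (leaves=[61, 77, 3, 66, 84]):
  L0: [61, 77, 3, 66, 84]
  L1: h(61,77)=(61*31+77)%997=971 h(3,66)=(3*31+66)%997=159 h(84,84)=(84*31+84)%997=694 -> [971, 159, 694]
  L2: h(971,159)=(971*31+159)%997=350 h(694,694)=(694*31+694)%997=274 -> [350, 274]
  L3: h(350,274)=(350*31+274)%997=157 -> [157]
  root=157
After append 41 (leaves=[61, 77, 3, 66, 84, 41]):
  L0: [61, 77, 3, 66, 84, 41]
  L1: h(61,77)=(61*31+77)%997=971 h(3,66)=(3*31+66)%997=159 h(84,41)=(84*31+41)%997=651 -> [971, 159, 651]
  L2: h(971,159)=(971*31+159)%997=350 h(651,651)=(651*31+651)%997=892 -> [350, 892]
  L3: h(350,892)=(350*31+892)%997=775 -> [775]
  root=775
After append 41 (leaves=[61, 77, 3, 66, 84, 41, 41]):
  L0: [61, 77, 3, 66, 84, 41, 41]
  L1: h(61,77)=(61*31+77)%997=971 h(3,66)=(3*31+66)%997=159 h(84,41)=(84*31+41)%997=651 h(41,41)=(41*31+41)%997=315 -> [971, 159, 651, 315]
  L2: h(971,159)=(971*31+159)%997=350 h(651,315)=(651*31+315)%997=556 -> [350, 556]
  L3: h(350,556)=(350*31+556)%997=439 -> [439]
  root=439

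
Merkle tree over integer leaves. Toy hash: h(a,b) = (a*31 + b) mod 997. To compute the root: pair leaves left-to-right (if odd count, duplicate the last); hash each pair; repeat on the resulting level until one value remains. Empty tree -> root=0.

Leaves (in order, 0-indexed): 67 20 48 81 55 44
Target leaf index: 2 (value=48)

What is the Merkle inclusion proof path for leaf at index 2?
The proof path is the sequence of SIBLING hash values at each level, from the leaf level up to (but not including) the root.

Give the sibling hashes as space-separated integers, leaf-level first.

L0 (leaves): [67, 20, 48, 81, 55, 44], target index=2
L1: h(67,20)=(67*31+20)%997=103 [pair 0] h(48,81)=(48*31+81)%997=572 [pair 1] h(55,44)=(55*31+44)%997=752 [pair 2] -> [103, 572, 752]
  Sibling for proof at L0: 81
L2: h(103,572)=(103*31+572)%997=774 [pair 0] h(752,752)=(752*31+752)%997=136 [pair 1] -> [774, 136]
  Sibling for proof at L1: 103
L3: h(774,136)=(774*31+136)%997=202 [pair 0] -> [202]
  Sibling for proof at L2: 136
Root: 202
Proof path (sibling hashes from leaf to root): [81, 103, 136]

Answer: 81 103 136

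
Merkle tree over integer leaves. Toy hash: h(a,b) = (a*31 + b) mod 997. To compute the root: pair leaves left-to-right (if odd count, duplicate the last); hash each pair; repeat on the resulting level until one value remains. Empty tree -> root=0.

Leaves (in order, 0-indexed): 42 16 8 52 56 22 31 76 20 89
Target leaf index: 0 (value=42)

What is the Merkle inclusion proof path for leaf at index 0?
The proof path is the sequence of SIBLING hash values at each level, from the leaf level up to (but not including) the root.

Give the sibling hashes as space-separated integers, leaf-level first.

L0 (leaves): [42, 16, 8, 52, 56, 22, 31, 76, 20, 89], target index=0
L1: h(42,16)=(42*31+16)%997=321 [pair 0] h(8,52)=(8*31+52)%997=300 [pair 1] h(56,22)=(56*31+22)%997=761 [pair 2] h(31,76)=(31*31+76)%997=40 [pair 3] h(20,89)=(20*31+89)%997=709 [pair 4] -> [321, 300, 761, 40, 709]
  Sibling for proof at L0: 16
L2: h(321,300)=(321*31+300)%997=281 [pair 0] h(761,40)=(761*31+40)%997=700 [pair 1] h(709,709)=(709*31+709)%997=754 [pair 2] -> [281, 700, 754]
  Sibling for proof at L1: 300
L3: h(281,700)=(281*31+700)%997=438 [pair 0] h(754,754)=(754*31+754)%997=200 [pair 1] -> [438, 200]
  Sibling for proof at L2: 700
L4: h(438,200)=(438*31+200)%997=817 [pair 0] -> [817]
  Sibling for proof at L3: 200
Root: 817
Proof path (sibling hashes from leaf to root): [16, 300, 700, 200]

Answer: 16 300 700 200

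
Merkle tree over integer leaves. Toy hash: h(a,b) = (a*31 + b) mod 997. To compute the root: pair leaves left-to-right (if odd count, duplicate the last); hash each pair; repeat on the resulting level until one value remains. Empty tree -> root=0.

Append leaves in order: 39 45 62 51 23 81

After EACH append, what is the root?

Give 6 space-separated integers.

Answer: 39 257 978 967 688 550

Derivation:
After append 39 (leaves=[39]):
  L0: [39]
  root=39
After append 45 (leaves=[39, 45]):
  L0: [39, 45]
  L1: h(39,45)=(39*31+45)%997=257 -> [257]
  root=257
After append 62 (leaves=[39, 45, 62]):
  L0: [39, 45, 62]
  L1: h(39,45)=(39*31+45)%997=257 h(62,62)=(62*31+62)%997=987 -> [257, 987]
  L2: h(257,987)=(257*31+987)%997=978 -> [978]
  root=978
After append 51 (leaves=[39, 45, 62, 51]):
  L0: [39, 45, 62, 51]
  L1: h(39,45)=(39*31+45)%997=257 h(62,51)=(62*31+51)%997=976 -> [257, 976]
  L2: h(257,976)=(257*31+976)%997=967 -> [967]
  root=967
After append 23 (leaves=[39, 45, 62, 51, 23]):
  L0: [39, 45, 62, 51, 23]
  L1: h(39,45)=(39*31+45)%997=257 h(62,51)=(62*31+51)%997=976 h(23,23)=(23*31+23)%997=736 -> [257, 976, 736]
  L2: h(257,976)=(257*31+976)%997=967 h(736,736)=(736*31+736)%997=621 -> [967, 621]
  L3: h(967,621)=(967*31+621)%997=688 -> [688]
  root=688
After append 81 (leaves=[39, 45, 62, 51, 23, 81]):
  L0: [39, 45, 62, 51, 23, 81]
  L1: h(39,45)=(39*31+45)%997=257 h(62,51)=(62*31+51)%997=976 h(23,81)=(23*31+81)%997=794 -> [257, 976, 794]
  L2: h(257,976)=(257*31+976)%997=967 h(794,794)=(794*31+794)%997=483 -> [967, 483]
  L3: h(967,483)=(967*31+483)%997=550 -> [550]
  root=550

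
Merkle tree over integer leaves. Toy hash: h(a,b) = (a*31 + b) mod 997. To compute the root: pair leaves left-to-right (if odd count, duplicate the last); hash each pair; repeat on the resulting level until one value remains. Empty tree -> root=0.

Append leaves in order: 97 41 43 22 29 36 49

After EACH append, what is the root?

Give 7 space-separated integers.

Answer: 97 57 152 131 856 83 716

Derivation:
After append 97 (leaves=[97]):
  L0: [97]
  root=97
After append 41 (leaves=[97, 41]):
  L0: [97, 41]
  L1: h(97,41)=(97*31+41)%997=57 -> [57]
  root=57
After append 43 (leaves=[97, 41, 43]):
  L0: [97, 41, 43]
  L1: h(97,41)=(97*31+41)%997=57 h(43,43)=(43*31+43)%997=379 -> [57, 379]
  L2: h(57,379)=(57*31+379)%997=152 -> [152]
  root=152
After append 22 (leaves=[97, 41, 43, 22]):
  L0: [97, 41, 43, 22]
  L1: h(97,41)=(97*31+41)%997=57 h(43,22)=(43*31+22)%997=358 -> [57, 358]
  L2: h(57,358)=(57*31+358)%997=131 -> [131]
  root=131
After append 29 (leaves=[97, 41, 43, 22, 29]):
  L0: [97, 41, 43, 22, 29]
  L1: h(97,41)=(97*31+41)%997=57 h(43,22)=(43*31+22)%997=358 h(29,29)=(29*31+29)%997=928 -> [57, 358, 928]
  L2: h(57,358)=(57*31+358)%997=131 h(928,928)=(928*31+928)%997=783 -> [131, 783]
  L3: h(131,783)=(131*31+783)%997=856 -> [856]
  root=856
After append 36 (leaves=[97, 41, 43, 22, 29, 36]):
  L0: [97, 41, 43, 22, 29, 36]
  L1: h(97,41)=(97*31+41)%997=57 h(43,22)=(43*31+22)%997=358 h(29,36)=(29*31+36)%997=935 -> [57, 358, 935]
  L2: h(57,358)=(57*31+358)%997=131 h(935,935)=(935*31+935)%997=10 -> [131, 10]
  L3: h(131,10)=(131*31+10)%997=83 -> [83]
  root=83
After append 49 (leaves=[97, 41, 43, 22, 29, 36, 49]):
  L0: [97, 41, 43, 22, 29, 36, 49]
  L1: h(97,41)=(97*31+41)%997=57 h(43,22)=(43*31+22)%997=358 h(29,36)=(29*31+36)%997=935 h(49,49)=(49*31+49)%997=571 -> [57, 358, 935, 571]
  L2: h(57,358)=(57*31+358)%997=131 h(935,571)=(935*31+571)%997=643 -> [131, 643]
  L3: h(131,643)=(131*31+643)%997=716 -> [716]
  root=716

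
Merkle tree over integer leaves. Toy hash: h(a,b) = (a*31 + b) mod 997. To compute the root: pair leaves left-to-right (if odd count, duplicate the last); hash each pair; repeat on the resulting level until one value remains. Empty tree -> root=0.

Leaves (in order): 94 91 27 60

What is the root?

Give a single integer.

L0: [94, 91, 27, 60]
L1: h(94,91)=(94*31+91)%997=14 h(27,60)=(27*31+60)%997=897 -> [14, 897]
L2: h(14,897)=(14*31+897)%997=334 -> [334]

Answer: 334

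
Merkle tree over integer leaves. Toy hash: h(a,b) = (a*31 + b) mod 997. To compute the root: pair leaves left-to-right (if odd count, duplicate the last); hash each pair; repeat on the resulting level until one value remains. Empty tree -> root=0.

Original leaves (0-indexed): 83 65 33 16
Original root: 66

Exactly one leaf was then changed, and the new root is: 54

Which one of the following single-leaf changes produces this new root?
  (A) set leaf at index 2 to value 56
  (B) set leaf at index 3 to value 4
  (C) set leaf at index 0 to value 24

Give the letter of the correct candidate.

Original leaves: [83, 65, 33, 16]
Target new root: 54
Try each candidate change and compute the resulting root:
Candidate A: set leaf[2] = 56 -> leaves = [83, 65, 56, 16]
  L0: [83, 65, 56, 16]
  L1: h(83,65)=(83*31+65)%997=644 h(56,16)=(56*31+16)%997=755 -> [644, 755]
  L2: h(644,755)=(644*31+755)%997=779 -> [779]
  root = 779 != target 54
Candidate B: set leaf[3] = 4 -> leaves = [83, 65, 33, 4]
  L0: [83, 65, 33, 4]
  L1: h(83,65)=(83*31+65)%997=644 h(33,4)=(33*31+4)%997=30 -> [644, 30]
  L2: h(644,30)=(644*31+30)%997=54 -> [54]
  root = 54 == target 54  ** MATCH **
Candidate C: set leaf[0] = 24 -> leaves = [24, 65, 33, 16]
  L0: [24, 65, 33, 16]
  L1: h(24,65)=(24*31+65)%997=809 h(33,16)=(33*31+16)%997=42 -> [809, 42]
  L2: h(809,42)=(809*31+42)%997=196 -> [196]
  root = 196 != target 54
Candidate B produces the target root.

Answer: B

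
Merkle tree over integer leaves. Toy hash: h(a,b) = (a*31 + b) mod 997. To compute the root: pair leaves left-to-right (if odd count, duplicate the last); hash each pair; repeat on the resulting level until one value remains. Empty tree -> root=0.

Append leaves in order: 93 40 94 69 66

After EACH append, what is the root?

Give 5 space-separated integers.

After append 93 (leaves=[93]):
  L0: [93]
  root=93
After append 40 (leaves=[93, 40]):
  L0: [93, 40]
  L1: h(93,40)=(93*31+40)%997=929 -> [929]
  root=929
After append 94 (leaves=[93, 40, 94]):
  L0: [93, 40, 94]
  L1: h(93,40)=(93*31+40)%997=929 h(94,94)=(94*31+94)%997=17 -> [929, 17]
  L2: h(929,17)=(929*31+17)%997=900 -> [900]
  root=900
After append 69 (leaves=[93, 40, 94, 69]):
  L0: [93, 40, 94, 69]
  L1: h(93,40)=(93*31+40)%997=929 h(94,69)=(94*31+69)%997=989 -> [929, 989]
  L2: h(929,989)=(929*31+989)%997=875 -> [875]
  root=875
After append 66 (leaves=[93, 40, 94, 69, 66]):
  L0: [93, 40, 94, 69, 66]
  L1: h(93,40)=(93*31+40)%997=929 h(94,69)=(94*31+69)%997=989 h(66,66)=(66*31+66)%997=118 -> [929, 989, 118]
  L2: h(929,989)=(929*31+989)%997=875 h(118,118)=(118*31+118)%997=785 -> [875, 785]
  L3: h(875,785)=(875*31+785)%997=991 -> [991]
  root=991

Answer: 93 929 900 875 991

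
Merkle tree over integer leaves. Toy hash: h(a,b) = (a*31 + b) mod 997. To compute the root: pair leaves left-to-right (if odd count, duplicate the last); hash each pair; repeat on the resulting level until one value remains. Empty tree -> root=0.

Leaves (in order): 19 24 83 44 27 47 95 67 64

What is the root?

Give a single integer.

Answer: 532

Derivation:
L0: [19, 24, 83, 44, 27, 47, 95, 67, 64]
L1: h(19,24)=(19*31+24)%997=613 h(83,44)=(83*31+44)%997=623 h(27,47)=(27*31+47)%997=884 h(95,67)=(95*31+67)%997=21 h(64,64)=(64*31+64)%997=54 -> [613, 623, 884, 21, 54]
L2: h(613,623)=(613*31+623)%997=683 h(884,21)=(884*31+21)%997=506 h(54,54)=(54*31+54)%997=731 -> [683, 506, 731]
L3: h(683,506)=(683*31+506)%997=742 h(731,731)=(731*31+731)%997=461 -> [742, 461]
L4: h(742,461)=(742*31+461)%997=532 -> [532]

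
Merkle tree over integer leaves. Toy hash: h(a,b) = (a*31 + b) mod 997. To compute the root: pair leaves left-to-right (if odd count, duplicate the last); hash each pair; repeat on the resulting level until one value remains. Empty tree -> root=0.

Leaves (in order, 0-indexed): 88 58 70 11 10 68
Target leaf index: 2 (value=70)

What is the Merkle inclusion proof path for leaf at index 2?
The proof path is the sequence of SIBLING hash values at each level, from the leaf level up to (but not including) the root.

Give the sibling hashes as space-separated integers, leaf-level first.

Answer: 11 792 132

Derivation:
L0 (leaves): [88, 58, 70, 11, 10, 68], target index=2
L1: h(88,58)=(88*31+58)%997=792 [pair 0] h(70,11)=(70*31+11)%997=187 [pair 1] h(10,68)=(10*31+68)%997=378 [pair 2] -> [792, 187, 378]
  Sibling for proof at L0: 11
L2: h(792,187)=(792*31+187)%997=811 [pair 0] h(378,378)=(378*31+378)%997=132 [pair 1] -> [811, 132]
  Sibling for proof at L1: 792
L3: h(811,132)=(811*31+132)%997=348 [pair 0] -> [348]
  Sibling for proof at L2: 132
Root: 348
Proof path (sibling hashes from leaf to root): [11, 792, 132]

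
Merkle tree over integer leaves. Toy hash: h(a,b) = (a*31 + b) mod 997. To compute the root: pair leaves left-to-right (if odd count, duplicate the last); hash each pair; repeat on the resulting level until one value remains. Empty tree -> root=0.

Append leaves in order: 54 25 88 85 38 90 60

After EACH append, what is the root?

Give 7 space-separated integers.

Answer: 54 702 650 647 146 813 468

Derivation:
After append 54 (leaves=[54]):
  L0: [54]
  root=54
After append 25 (leaves=[54, 25]):
  L0: [54, 25]
  L1: h(54,25)=(54*31+25)%997=702 -> [702]
  root=702
After append 88 (leaves=[54, 25, 88]):
  L0: [54, 25, 88]
  L1: h(54,25)=(54*31+25)%997=702 h(88,88)=(88*31+88)%997=822 -> [702, 822]
  L2: h(702,822)=(702*31+822)%997=650 -> [650]
  root=650
After append 85 (leaves=[54, 25, 88, 85]):
  L0: [54, 25, 88, 85]
  L1: h(54,25)=(54*31+25)%997=702 h(88,85)=(88*31+85)%997=819 -> [702, 819]
  L2: h(702,819)=(702*31+819)%997=647 -> [647]
  root=647
After append 38 (leaves=[54, 25, 88, 85, 38]):
  L0: [54, 25, 88, 85, 38]
  L1: h(54,25)=(54*31+25)%997=702 h(88,85)=(88*31+85)%997=819 h(38,38)=(38*31+38)%997=219 -> [702, 819, 219]
  L2: h(702,819)=(702*31+819)%997=647 h(219,219)=(219*31+219)%997=29 -> [647, 29]
  L3: h(647,29)=(647*31+29)%997=146 -> [146]
  root=146
After append 90 (leaves=[54, 25, 88, 85, 38, 90]):
  L0: [54, 25, 88, 85, 38, 90]
  L1: h(54,25)=(54*31+25)%997=702 h(88,85)=(88*31+85)%997=819 h(38,90)=(38*31+90)%997=271 -> [702, 819, 271]
  L2: h(702,819)=(702*31+819)%997=647 h(271,271)=(271*31+271)%997=696 -> [647, 696]
  L3: h(647,696)=(647*31+696)%997=813 -> [813]
  root=813
After append 60 (leaves=[54, 25, 88, 85, 38, 90, 60]):
  L0: [54, 25, 88, 85, 38, 90, 60]
  L1: h(54,25)=(54*31+25)%997=702 h(88,85)=(88*31+85)%997=819 h(38,90)=(38*31+90)%997=271 h(60,60)=(60*31+60)%997=923 -> [702, 819, 271, 923]
  L2: h(702,819)=(702*31+819)%997=647 h(271,923)=(271*31+923)%997=351 -> [647, 351]
  L3: h(647,351)=(647*31+351)%997=468 -> [468]
  root=468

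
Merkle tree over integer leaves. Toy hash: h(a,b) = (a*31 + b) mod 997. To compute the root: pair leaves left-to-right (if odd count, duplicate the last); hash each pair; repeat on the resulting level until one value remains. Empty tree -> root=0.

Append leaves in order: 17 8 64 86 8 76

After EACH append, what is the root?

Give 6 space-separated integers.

After append 17 (leaves=[17]):
  L0: [17]
  root=17
After append 8 (leaves=[17, 8]):
  L0: [17, 8]
  L1: h(17,8)=(17*31+8)%997=535 -> [535]
  root=535
After append 64 (leaves=[17, 8, 64]):
  L0: [17, 8, 64]
  L1: h(17,8)=(17*31+8)%997=535 h(64,64)=(64*31+64)%997=54 -> [535, 54]
  L2: h(535,54)=(535*31+54)%997=687 -> [687]
  root=687
After append 86 (leaves=[17, 8, 64, 86]):
  L0: [17, 8, 64, 86]
  L1: h(17,8)=(17*31+8)%997=535 h(64,86)=(64*31+86)%997=76 -> [535, 76]
  L2: h(535,76)=(535*31+76)%997=709 -> [709]
  root=709
After append 8 (leaves=[17, 8, 64, 86, 8]):
  L0: [17, 8, 64, 86, 8]
  L1: h(17,8)=(17*31+8)%997=535 h(64,86)=(64*31+86)%997=76 h(8,8)=(8*31+8)%997=256 -> [535, 76, 256]
  L2: h(535,76)=(535*31+76)%997=709 h(256,256)=(256*31+256)%997=216 -> [709, 216]
  L3: h(709,216)=(709*31+216)%997=261 -> [261]
  root=261
After append 76 (leaves=[17, 8, 64, 86, 8, 76]):
  L0: [17, 8, 64, 86, 8, 76]
  L1: h(17,8)=(17*31+8)%997=535 h(64,86)=(64*31+86)%997=76 h(8,76)=(8*31+76)%997=324 -> [535, 76, 324]
  L2: h(535,76)=(535*31+76)%997=709 h(324,324)=(324*31+324)%997=398 -> [709, 398]
  L3: h(709,398)=(709*31+398)%997=443 -> [443]
  root=443

Answer: 17 535 687 709 261 443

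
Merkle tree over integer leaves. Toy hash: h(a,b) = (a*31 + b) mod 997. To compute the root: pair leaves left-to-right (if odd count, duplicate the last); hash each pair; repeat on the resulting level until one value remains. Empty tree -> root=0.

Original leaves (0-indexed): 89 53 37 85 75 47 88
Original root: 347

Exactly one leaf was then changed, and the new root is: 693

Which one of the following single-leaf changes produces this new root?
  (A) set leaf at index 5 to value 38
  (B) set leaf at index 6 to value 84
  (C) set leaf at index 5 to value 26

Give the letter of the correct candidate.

Answer: C

Derivation:
Original leaves: [89, 53, 37, 85, 75, 47, 88]
Target new root: 693
Try each candidate change and compute the resulting root:
Candidate A: set leaf[5] = 38 -> leaves = [89, 53, 37, 85, 75, 38, 88]
  L0: [89, 53, 37, 85, 75, 38, 88]
  L1: h(89,53)=(89*31+53)%997=818 h(37,85)=(37*31+85)%997=235 h(75,38)=(75*31+38)%997=369 h(88,88)=(88*31+88)%997=822 -> [818, 235, 369, 822]
  L2: h(818,235)=(818*31+235)%997=668 h(369,822)=(369*31+822)%997=297 -> [668, 297]
  L3: h(668,297)=(668*31+297)%997=68 -> [68]
  root = 68 != target 693
Candidate B: set leaf[6] = 84 -> leaves = [89, 53, 37, 85, 75, 47, 84]
  L0: [89, 53, 37, 85, 75, 47, 84]
  L1: h(89,53)=(89*31+53)%997=818 h(37,85)=(37*31+85)%997=235 h(75,47)=(75*31+47)%997=378 h(84,84)=(84*31+84)%997=694 -> [818, 235, 378, 694]
  L2: h(818,235)=(818*31+235)%997=668 h(378,694)=(378*31+694)%997=448 -> [668, 448]
  L3: h(668,448)=(668*31+448)%997=219 -> [219]
  root = 219 != target 693
Candidate C: set leaf[5] = 26 -> leaves = [89, 53, 37, 85, 75, 26, 88]
  L0: [89, 53, 37, 85, 75, 26, 88]
  L1: h(89,53)=(89*31+53)%997=818 h(37,85)=(37*31+85)%997=235 h(75,26)=(75*31+26)%997=357 h(88,88)=(88*31+88)%997=822 -> [818, 235, 357, 822]
  L2: h(818,235)=(818*31+235)%997=668 h(357,822)=(357*31+822)%997=922 -> [668, 922]
  L3: h(668,922)=(668*31+922)%997=693 -> [693]
  root = 693 == target 693  ** MATCH **
Candidate C produces the target root.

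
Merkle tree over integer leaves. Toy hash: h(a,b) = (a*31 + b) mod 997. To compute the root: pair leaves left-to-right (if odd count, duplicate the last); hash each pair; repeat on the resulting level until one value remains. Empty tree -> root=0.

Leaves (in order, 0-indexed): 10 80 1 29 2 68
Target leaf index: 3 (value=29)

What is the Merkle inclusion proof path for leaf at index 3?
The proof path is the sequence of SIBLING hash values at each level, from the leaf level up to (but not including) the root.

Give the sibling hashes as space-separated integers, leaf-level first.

L0 (leaves): [10, 80, 1, 29, 2, 68], target index=3
L1: h(10,80)=(10*31+80)%997=390 [pair 0] h(1,29)=(1*31+29)%997=60 [pair 1] h(2,68)=(2*31+68)%997=130 [pair 2] -> [390, 60, 130]
  Sibling for proof at L0: 1
L2: h(390,60)=(390*31+60)%997=186 [pair 0] h(130,130)=(130*31+130)%997=172 [pair 1] -> [186, 172]
  Sibling for proof at L1: 390
L3: h(186,172)=(186*31+172)%997=953 [pair 0] -> [953]
  Sibling for proof at L2: 172
Root: 953
Proof path (sibling hashes from leaf to root): [1, 390, 172]

Answer: 1 390 172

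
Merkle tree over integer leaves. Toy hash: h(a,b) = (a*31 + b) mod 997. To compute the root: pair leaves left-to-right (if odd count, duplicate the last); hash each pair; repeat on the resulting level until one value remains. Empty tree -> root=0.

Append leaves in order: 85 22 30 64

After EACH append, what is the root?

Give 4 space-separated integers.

After append 85 (leaves=[85]):
  L0: [85]
  root=85
After append 22 (leaves=[85, 22]):
  L0: [85, 22]
  L1: h(85,22)=(85*31+22)%997=663 -> [663]
  root=663
After append 30 (leaves=[85, 22, 30]):
  L0: [85, 22, 30]
  L1: h(85,22)=(85*31+22)%997=663 h(30,30)=(30*31+30)%997=960 -> [663, 960]
  L2: h(663,960)=(663*31+960)%997=576 -> [576]
  root=576
After append 64 (leaves=[85, 22, 30, 64]):
  L0: [85, 22, 30, 64]
  L1: h(85,22)=(85*31+22)%997=663 h(30,64)=(30*31+64)%997=994 -> [663, 994]
  L2: h(663,994)=(663*31+994)%997=610 -> [610]
  root=610

Answer: 85 663 576 610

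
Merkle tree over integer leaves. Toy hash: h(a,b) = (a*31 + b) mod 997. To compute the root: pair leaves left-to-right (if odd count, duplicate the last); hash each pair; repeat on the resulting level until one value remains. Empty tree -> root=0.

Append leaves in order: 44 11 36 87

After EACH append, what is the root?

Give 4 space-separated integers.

Answer: 44 378 906 957

Derivation:
After append 44 (leaves=[44]):
  L0: [44]
  root=44
After append 11 (leaves=[44, 11]):
  L0: [44, 11]
  L1: h(44,11)=(44*31+11)%997=378 -> [378]
  root=378
After append 36 (leaves=[44, 11, 36]):
  L0: [44, 11, 36]
  L1: h(44,11)=(44*31+11)%997=378 h(36,36)=(36*31+36)%997=155 -> [378, 155]
  L2: h(378,155)=(378*31+155)%997=906 -> [906]
  root=906
After append 87 (leaves=[44, 11, 36, 87]):
  L0: [44, 11, 36, 87]
  L1: h(44,11)=(44*31+11)%997=378 h(36,87)=(36*31+87)%997=206 -> [378, 206]
  L2: h(378,206)=(378*31+206)%997=957 -> [957]
  root=957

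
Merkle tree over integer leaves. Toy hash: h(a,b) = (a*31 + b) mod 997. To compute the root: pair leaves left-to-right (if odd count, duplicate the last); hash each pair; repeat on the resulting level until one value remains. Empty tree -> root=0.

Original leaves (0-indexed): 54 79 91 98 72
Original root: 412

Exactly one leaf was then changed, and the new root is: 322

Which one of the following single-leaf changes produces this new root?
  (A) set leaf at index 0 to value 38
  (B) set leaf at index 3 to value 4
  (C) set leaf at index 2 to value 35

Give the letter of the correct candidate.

Answer: A

Derivation:
Original leaves: [54, 79, 91, 98, 72]
Target new root: 322
Try each candidate change and compute the resulting root:
Candidate A: set leaf[0] = 38 -> leaves = [38, 79, 91, 98, 72]
  L0: [38, 79, 91, 98, 72]
  L1: h(38,79)=(38*31+79)%997=260 h(91,98)=(91*31+98)%997=925 h(72,72)=(72*31+72)%997=310 -> [260, 925, 310]
  L2: h(260,925)=(260*31+925)%997=12 h(310,310)=(310*31+310)%997=947 -> [12, 947]
  L3: h(12,947)=(12*31+947)%997=322 -> [322]
  root = 322 == target 322  ** MATCH **
Candidate B: set leaf[3] = 4 -> leaves = [54, 79, 91, 4, 72]
  L0: [54, 79, 91, 4, 72]
  L1: h(54,79)=(54*31+79)%997=756 h(91,4)=(91*31+4)%997=831 h(72,72)=(72*31+72)%997=310 -> [756, 831, 310]
  L2: h(756,831)=(756*31+831)%997=339 h(310,310)=(310*31+310)%997=947 -> [339, 947]
  L3: h(339,947)=(339*31+947)%997=489 -> [489]
  root = 489 != target 322
Candidate C: set leaf[2] = 35 -> leaves = [54, 79, 35, 98, 72]
  L0: [54, 79, 35, 98, 72]
  L1: h(54,79)=(54*31+79)%997=756 h(35,98)=(35*31+98)%997=186 h(72,72)=(72*31+72)%997=310 -> [756, 186, 310]
  L2: h(756,186)=(756*31+186)%997=691 h(310,310)=(310*31+310)%997=947 -> [691, 947]
  L3: h(691,947)=(691*31+947)%997=434 -> [434]
  root = 434 != target 322
Candidate A produces the target root.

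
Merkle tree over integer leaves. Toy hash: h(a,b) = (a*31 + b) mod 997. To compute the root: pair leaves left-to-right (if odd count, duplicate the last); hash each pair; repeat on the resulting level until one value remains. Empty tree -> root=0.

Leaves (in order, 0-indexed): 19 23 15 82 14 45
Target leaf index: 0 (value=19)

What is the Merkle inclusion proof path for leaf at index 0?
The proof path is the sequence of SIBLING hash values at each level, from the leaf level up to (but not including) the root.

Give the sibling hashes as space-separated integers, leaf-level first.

L0 (leaves): [19, 23, 15, 82, 14, 45], target index=0
L1: h(19,23)=(19*31+23)%997=612 [pair 0] h(15,82)=(15*31+82)%997=547 [pair 1] h(14,45)=(14*31+45)%997=479 [pair 2] -> [612, 547, 479]
  Sibling for proof at L0: 23
L2: h(612,547)=(612*31+547)%997=576 [pair 0] h(479,479)=(479*31+479)%997=373 [pair 1] -> [576, 373]
  Sibling for proof at L1: 547
L3: h(576,373)=(576*31+373)%997=283 [pair 0] -> [283]
  Sibling for proof at L2: 373
Root: 283
Proof path (sibling hashes from leaf to root): [23, 547, 373]

Answer: 23 547 373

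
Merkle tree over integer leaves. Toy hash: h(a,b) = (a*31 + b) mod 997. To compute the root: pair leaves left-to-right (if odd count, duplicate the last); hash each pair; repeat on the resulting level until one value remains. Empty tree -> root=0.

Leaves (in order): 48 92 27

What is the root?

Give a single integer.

Answer: 991

Derivation:
L0: [48, 92, 27]
L1: h(48,92)=(48*31+92)%997=583 h(27,27)=(27*31+27)%997=864 -> [583, 864]
L2: h(583,864)=(583*31+864)%997=991 -> [991]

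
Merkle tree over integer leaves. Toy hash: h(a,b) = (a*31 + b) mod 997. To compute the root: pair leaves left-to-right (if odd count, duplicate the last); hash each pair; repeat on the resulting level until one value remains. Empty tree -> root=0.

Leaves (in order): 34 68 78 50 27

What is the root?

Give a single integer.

Answer: 953

Derivation:
L0: [34, 68, 78, 50, 27]
L1: h(34,68)=(34*31+68)%997=125 h(78,50)=(78*31+50)%997=474 h(27,27)=(27*31+27)%997=864 -> [125, 474, 864]
L2: h(125,474)=(125*31+474)%997=361 h(864,864)=(864*31+864)%997=729 -> [361, 729]
L3: h(361,729)=(361*31+729)%997=953 -> [953]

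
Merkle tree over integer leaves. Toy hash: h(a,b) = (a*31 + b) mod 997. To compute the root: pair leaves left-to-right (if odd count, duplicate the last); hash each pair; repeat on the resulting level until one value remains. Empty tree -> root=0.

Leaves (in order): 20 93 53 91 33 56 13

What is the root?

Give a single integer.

Answer: 137

Derivation:
L0: [20, 93, 53, 91, 33, 56, 13]
L1: h(20,93)=(20*31+93)%997=713 h(53,91)=(53*31+91)%997=737 h(33,56)=(33*31+56)%997=82 h(13,13)=(13*31+13)%997=416 -> [713, 737, 82, 416]
L2: h(713,737)=(713*31+737)%997=906 h(82,416)=(82*31+416)%997=964 -> [906, 964]
L3: h(906,964)=(906*31+964)%997=137 -> [137]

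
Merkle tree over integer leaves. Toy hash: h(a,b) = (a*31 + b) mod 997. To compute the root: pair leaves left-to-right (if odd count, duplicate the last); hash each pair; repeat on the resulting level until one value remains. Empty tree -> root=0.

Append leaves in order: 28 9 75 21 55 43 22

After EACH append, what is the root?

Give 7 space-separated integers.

Answer: 28 877 674 620 765 381 334

Derivation:
After append 28 (leaves=[28]):
  L0: [28]
  root=28
After append 9 (leaves=[28, 9]):
  L0: [28, 9]
  L1: h(28,9)=(28*31+9)%997=877 -> [877]
  root=877
After append 75 (leaves=[28, 9, 75]):
  L0: [28, 9, 75]
  L1: h(28,9)=(28*31+9)%997=877 h(75,75)=(75*31+75)%997=406 -> [877, 406]
  L2: h(877,406)=(877*31+406)%997=674 -> [674]
  root=674
After append 21 (leaves=[28, 9, 75, 21]):
  L0: [28, 9, 75, 21]
  L1: h(28,9)=(28*31+9)%997=877 h(75,21)=(75*31+21)%997=352 -> [877, 352]
  L2: h(877,352)=(877*31+352)%997=620 -> [620]
  root=620
After append 55 (leaves=[28, 9, 75, 21, 55]):
  L0: [28, 9, 75, 21, 55]
  L1: h(28,9)=(28*31+9)%997=877 h(75,21)=(75*31+21)%997=352 h(55,55)=(55*31+55)%997=763 -> [877, 352, 763]
  L2: h(877,352)=(877*31+352)%997=620 h(763,763)=(763*31+763)%997=488 -> [620, 488]
  L3: h(620,488)=(620*31+488)%997=765 -> [765]
  root=765
After append 43 (leaves=[28, 9, 75, 21, 55, 43]):
  L0: [28, 9, 75, 21, 55, 43]
  L1: h(28,9)=(28*31+9)%997=877 h(75,21)=(75*31+21)%997=352 h(55,43)=(55*31+43)%997=751 -> [877, 352, 751]
  L2: h(877,352)=(877*31+352)%997=620 h(751,751)=(751*31+751)%997=104 -> [620, 104]
  L3: h(620,104)=(620*31+104)%997=381 -> [381]
  root=381
After append 22 (leaves=[28, 9, 75, 21, 55, 43, 22]):
  L0: [28, 9, 75, 21, 55, 43, 22]
  L1: h(28,9)=(28*31+9)%997=877 h(75,21)=(75*31+21)%997=352 h(55,43)=(55*31+43)%997=751 h(22,22)=(22*31+22)%997=704 -> [877, 352, 751, 704]
  L2: h(877,352)=(877*31+352)%997=620 h(751,704)=(751*31+704)%997=57 -> [620, 57]
  L3: h(620,57)=(620*31+57)%997=334 -> [334]
  root=334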